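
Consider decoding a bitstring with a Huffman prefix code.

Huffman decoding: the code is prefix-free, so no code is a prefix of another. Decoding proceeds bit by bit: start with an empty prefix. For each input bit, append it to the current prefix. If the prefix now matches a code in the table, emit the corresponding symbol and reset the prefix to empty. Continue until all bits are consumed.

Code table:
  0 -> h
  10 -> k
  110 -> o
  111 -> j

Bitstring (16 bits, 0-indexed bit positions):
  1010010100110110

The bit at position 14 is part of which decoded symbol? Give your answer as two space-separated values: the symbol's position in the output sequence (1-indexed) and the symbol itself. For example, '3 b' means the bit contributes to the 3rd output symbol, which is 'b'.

Answer: 8 o

Derivation:
Bit 0: prefix='1' (no match yet)
Bit 1: prefix='10' -> emit 'k', reset
Bit 2: prefix='1' (no match yet)
Bit 3: prefix='10' -> emit 'k', reset
Bit 4: prefix='0' -> emit 'h', reset
Bit 5: prefix='1' (no match yet)
Bit 6: prefix='10' -> emit 'k', reset
Bit 7: prefix='1' (no match yet)
Bit 8: prefix='10' -> emit 'k', reset
Bit 9: prefix='0' -> emit 'h', reset
Bit 10: prefix='1' (no match yet)
Bit 11: prefix='11' (no match yet)
Bit 12: prefix='110' -> emit 'o', reset
Bit 13: prefix='1' (no match yet)
Bit 14: prefix='11' (no match yet)
Bit 15: prefix='110' -> emit 'o', reset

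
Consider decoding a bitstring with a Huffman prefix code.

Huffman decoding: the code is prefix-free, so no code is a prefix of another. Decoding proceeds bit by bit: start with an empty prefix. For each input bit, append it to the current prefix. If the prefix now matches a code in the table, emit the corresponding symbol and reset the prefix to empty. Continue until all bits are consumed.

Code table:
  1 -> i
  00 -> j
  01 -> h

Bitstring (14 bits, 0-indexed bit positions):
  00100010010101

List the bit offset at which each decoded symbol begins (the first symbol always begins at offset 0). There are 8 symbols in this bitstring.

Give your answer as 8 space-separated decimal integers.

Bit 0: prefix='0' (no match yet)
Bit 1: prefix='00' -> emit 'j', reset
Bit 2: prefix='1' -> emit 'i', reset
Bit 3: prefix='0' (no match yet)
Bit 4: prefix='00' -> emit 'j', reset
Bit 5: prefix='0' (no match yet)
Bit 6: prefix='01' -> emit 'h', reset
Bit 7: prefix='0' (no match yet)
Bit 8: prefix='00' -> emit 'j', reset
Bit 9: prefix='1' -> emit 'i', reset
Bit 10: prefix='0' (no match yet)
Bit 11: prefix='01' -> emit 'h', reset
Bit 12: prefix='0' (no match yet)
Bit 13: prefix='01' -> emit 'h', reset

Answer: 0 2 3 5 7 9 10 12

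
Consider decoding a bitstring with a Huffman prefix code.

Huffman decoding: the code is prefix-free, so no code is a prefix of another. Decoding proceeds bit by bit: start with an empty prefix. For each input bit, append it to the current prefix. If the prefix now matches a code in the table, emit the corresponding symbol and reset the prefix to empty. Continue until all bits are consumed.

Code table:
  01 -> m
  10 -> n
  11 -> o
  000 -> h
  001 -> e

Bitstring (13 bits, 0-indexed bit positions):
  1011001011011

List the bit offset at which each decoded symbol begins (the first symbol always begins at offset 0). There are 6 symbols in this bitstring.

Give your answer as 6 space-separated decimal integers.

Bit 0: prefix='1' (no match yet)
Bit 1: prefix='10' -> emit 'n', reset
Bit 2: prefix='1' (no match yet)
Bit 3: prefix='11' -> emit 'o', reset
Bit 4: prefix='0' (no match yet)
Bit 5: prefix='00' (no match yet)
Bit 6: prefix='001' -> emit 'e', reset
Bit 7: prefix='0' (no match yet)
Bit 8: prefix='01' -> emit 'm', reset
Bit 9: prefix='1' (no match yet)
Bit 10: prefix='10' -> emit 'n', reset
Bit 11: prefix='1' (no match yet)
Bit 12: prefix='11' -> emit 'o', reset

Answer: 0 2 4 7 9 11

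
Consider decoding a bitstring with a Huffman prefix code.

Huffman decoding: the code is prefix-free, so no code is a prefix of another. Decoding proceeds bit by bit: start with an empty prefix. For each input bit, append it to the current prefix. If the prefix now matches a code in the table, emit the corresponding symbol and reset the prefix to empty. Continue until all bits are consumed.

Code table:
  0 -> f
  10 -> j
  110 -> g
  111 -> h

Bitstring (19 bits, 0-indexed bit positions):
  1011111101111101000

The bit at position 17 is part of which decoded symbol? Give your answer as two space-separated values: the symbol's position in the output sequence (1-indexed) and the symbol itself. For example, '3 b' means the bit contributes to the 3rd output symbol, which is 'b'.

Answer: 8 f

Derivation:
Bit 0: prefix='1' (no match yet)
Bit 1: prefix='10' -> emit 'j', reset
Bit 2: prefix='1' (no match yet)
Bit 3: prefix='11' (no match yet)
Bit 4: prefix='111' -> emit 'h', reset
Bit 5: prefix='1' (no match yet)
Bit 6: prefix='11' (no match yet)
Bit 7: prefix='111' -> emit 'h', reset
Bit 8: prefix='0' -> emit 'f', reset
Bit 9: prefix='1' (no match yet)
Bit 10: prefix='11' (no match yet)
Bit 11: prefix='111' -> emit 'h', reset
Bit 12: prefix='1' (no match yet)
Bit 13: prefix='11' (no match yet)
Bit 14: prefix='110' -> emit 'g', reset
Bit 15: prefix='1' (no match yet)
Bit 16: prefix='10' -> emit 'j', reset
Bit 17: prefix='0' -> emit 'f', reset
Bit 18: prefix='0' -> emit 'f', reset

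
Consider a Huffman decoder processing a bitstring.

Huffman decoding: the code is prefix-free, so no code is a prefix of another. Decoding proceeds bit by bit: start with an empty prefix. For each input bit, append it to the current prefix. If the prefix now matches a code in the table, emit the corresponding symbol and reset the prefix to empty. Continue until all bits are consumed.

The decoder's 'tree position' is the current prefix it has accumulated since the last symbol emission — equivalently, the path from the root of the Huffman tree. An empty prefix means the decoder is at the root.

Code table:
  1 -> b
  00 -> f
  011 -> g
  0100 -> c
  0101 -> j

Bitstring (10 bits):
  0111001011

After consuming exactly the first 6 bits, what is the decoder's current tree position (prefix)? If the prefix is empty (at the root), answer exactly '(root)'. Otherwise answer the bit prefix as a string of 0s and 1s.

Bit 0: prefix='0' (no match yet)
Bit 1: prefix='01' (no match yet)
Bit 2: prefix='011' -> emit 'g', reset
Bit 3: prefix='1' -> emit 'b', reset
Bit 4: prefix='0' (no match yet)
Bit 5: prefix='00' -> emit 'f', reset

Answer: (root)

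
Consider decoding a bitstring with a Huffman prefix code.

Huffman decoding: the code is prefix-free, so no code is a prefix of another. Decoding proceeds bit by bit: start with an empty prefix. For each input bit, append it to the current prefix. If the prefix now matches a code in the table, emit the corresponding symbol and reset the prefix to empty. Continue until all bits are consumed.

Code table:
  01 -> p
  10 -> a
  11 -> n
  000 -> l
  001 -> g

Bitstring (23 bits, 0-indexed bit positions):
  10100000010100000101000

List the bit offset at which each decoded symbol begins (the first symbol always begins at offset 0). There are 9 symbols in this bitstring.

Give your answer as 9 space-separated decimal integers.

Bit 0: prefix='1' (no match yet)
Bit 1: prefix='10' -> emit 'a', reset
Bit 2: prefix='1' (no match yet)
Bit 3: prefix='10' -> emit 'a', reset
Bit 4: prefix='0' (no match yet)
Bit 5: prefix='00' (no match yet)
Bit 6: prefix='000' -> emit 'l', reset
Bit 7: prefix='0' (no match yet)
Bit 8: prefix='00' (no match yet)
Bit 9: prefix='001' -> emit 'g', reset
Bit 10: prefix='0' (no match yet)
Bit 11: prefix='01' -> emit 'p', reset
Bit 12: prefix='0' (no match yet)
Bit 13: prefix='00' (no match yet)
Bit 14: prefix='000' -> emit 'l', reset
Bit 15: prefix='0' (no match yet)
Bit 16: prefix='00' (no match yet)
Bit 17: prefix='001' -> emit 'g', reset
Bit 18: prefix='0' (no match yet)
Bit 19: prefix='01' -> emit 'p', reset
Bit 20: prefix='0' (no match yet)
Bit 21: prefix='00' (no match yet)
Bit 22: prefix='000' -> emit 'l', reset

Answer: 0 2 4 7 10 12 15 18 20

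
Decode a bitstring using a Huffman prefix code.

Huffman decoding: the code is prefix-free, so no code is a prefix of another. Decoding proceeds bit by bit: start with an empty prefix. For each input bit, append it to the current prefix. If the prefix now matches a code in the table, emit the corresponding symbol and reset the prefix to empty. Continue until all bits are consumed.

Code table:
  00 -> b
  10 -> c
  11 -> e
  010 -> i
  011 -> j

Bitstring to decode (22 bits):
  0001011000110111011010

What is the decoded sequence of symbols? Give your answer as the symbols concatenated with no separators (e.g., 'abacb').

Bit 0: prefix='0' (no match yet)
Bit 1: prefix='00' -> emit 'b', reset
Bit 2: prefix='0' (no match yet)
Bit 3: prefix='01' (no match yet)
Bit 4: prefix='010' -> emit 'i', reset
Bit 5: prefix='1' (no match yet)
Bit 6: prefix='11' -> emit 'e', reset
Bit 7: prefix='0' (no match yet)
Bit 8: prefix='00' -> emit 'b', reset
Bit 9: prefix='0' (no match yet)
Bit 10: prefix='01' (no match yet)
Bit 11: prefix='011' -> emit 'j', reset
Bit 12: prefix='0' (no match yet)
Bit 13: prefix='01' (no match yet)
Bit 14: prefix='011' -> emit 'j', reset
Bit 15: prefix='1' (no match yet)
Bit 16: prefix='10' -> emit 'c', reset
Bit 17: prefix='1' (no match yet)
Bit 18: prefix='11' -> emit 'e', reset
Bit 19: prefix='0' (no match yet)
Bit 20: prefix='01' (no match yet)
Bit 21: prefix='010' -> emit 'i', reset

Answer: biebjjcei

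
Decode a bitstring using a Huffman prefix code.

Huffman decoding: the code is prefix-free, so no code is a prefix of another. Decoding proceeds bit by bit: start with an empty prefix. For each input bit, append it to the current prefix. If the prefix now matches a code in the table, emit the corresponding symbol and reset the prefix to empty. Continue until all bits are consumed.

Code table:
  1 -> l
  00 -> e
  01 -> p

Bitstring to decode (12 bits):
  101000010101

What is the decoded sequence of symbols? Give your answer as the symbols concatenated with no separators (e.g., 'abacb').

Answer: lpeelpp

Derivation:
Bit 0: prefix='1' -> emit 'l', reset
Bit 1: prefix='0' (no match yet)
Bit 2: prefix='01' -> emit 'p', reset
Bit 3: prefix='0' (no match yet)
Bit 4: prefix='00' -> emit 'e', reset
Bit 5: prefix='0' (no match yet)
Bit 6: prefix='00' -> emit 'e', reset
Bit 7: prefix='1' -> emit 'l', reset
Bit 8: prefix='0' (no match yet)
Bit 9: prefix='01' -> emit 'p', reset
Bit 10: prefix='0' (no match yet)
Bit 11: prefix='01' -> emit 'p', reset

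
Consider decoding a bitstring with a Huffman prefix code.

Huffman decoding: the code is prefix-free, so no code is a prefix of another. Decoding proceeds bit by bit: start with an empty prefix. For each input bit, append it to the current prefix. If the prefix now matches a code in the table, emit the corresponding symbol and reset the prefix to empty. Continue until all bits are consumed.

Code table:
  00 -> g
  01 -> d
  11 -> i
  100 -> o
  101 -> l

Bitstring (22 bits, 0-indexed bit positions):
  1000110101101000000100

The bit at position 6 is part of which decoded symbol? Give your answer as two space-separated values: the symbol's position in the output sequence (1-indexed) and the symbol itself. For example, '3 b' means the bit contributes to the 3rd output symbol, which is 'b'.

Answer: 3 l

Derivation:
Bit 0: prefix='1' (no match yet)
Bit 1: prefix='10' (no match yet)
Bit 2: prefix='100' -> emit 'o', reset
Bit 3: prefix='0' (no match yet)
Bit 4: prefix='01' -> emit 'd', reset
Bit 5: prefix='1' (no match yet)
Bit 6: prefix='10' (no match yet)
Bit 7: prefix='101' -> emit 'l', reset
Bit 8: prefix='0' (no match yet)
Bit 9: prefix='01' -> emit 'd', reset
Bit 10: prefix='1' (no match yet)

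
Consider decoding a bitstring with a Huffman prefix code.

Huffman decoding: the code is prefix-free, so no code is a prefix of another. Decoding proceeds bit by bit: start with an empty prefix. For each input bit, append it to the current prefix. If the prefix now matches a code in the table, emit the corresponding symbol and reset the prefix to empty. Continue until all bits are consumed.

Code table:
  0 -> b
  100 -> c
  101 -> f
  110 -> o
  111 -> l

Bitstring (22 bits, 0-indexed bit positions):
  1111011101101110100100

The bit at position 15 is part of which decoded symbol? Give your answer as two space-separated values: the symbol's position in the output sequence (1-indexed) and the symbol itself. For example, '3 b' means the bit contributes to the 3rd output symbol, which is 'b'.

Bit 0: prefix='1' (no match yet)
Bit 1: prefix='11' (no match yet)
Bit 2: prefix='111' -> emit 'l', reset
Bit 3: prefix='1' (no match yet)
Bit 4: prefix='10' (no match yet)
Bit 5: prefix='101' -> emit 'f', reset
Bit 6: prefix='1' (no match yet)
Bit 7: prefix='11' (no match yet)
Bit 8: prefix='110' -> emit 'o', reset
Bit 9: prefix='1' (no match yet)
Bit 10: prefix='11' (no match yet)
Bit 11: prefix='110' -> emit 'o', reset
Bit 12: prefix='1' (no match yet)
Bit 13: prefix='11' (no match yet)
Bit 14: prefix='111' -> emit 'l', reset
Bit 15: prefix='0' -> emit 'b', reset
Bit 16: prefix='1' (no match yet)
Bit 17: prefix='10' (no match yet)
Bit 18: prefix='100' -> emit 'c', reset
Bit 19: prefix='1' (no match yet)

Answer: 6 b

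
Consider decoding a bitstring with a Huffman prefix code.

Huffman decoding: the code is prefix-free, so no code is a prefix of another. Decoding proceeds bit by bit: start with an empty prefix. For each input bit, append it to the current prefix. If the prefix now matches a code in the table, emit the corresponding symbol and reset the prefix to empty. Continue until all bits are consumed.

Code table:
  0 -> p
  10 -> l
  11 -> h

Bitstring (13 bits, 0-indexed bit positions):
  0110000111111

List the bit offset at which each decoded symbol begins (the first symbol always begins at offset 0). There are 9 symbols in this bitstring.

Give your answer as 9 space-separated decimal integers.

Answer: 0 1 3 4 5 6 7 9 11

Derivation:
Bit 0: prefix='0' -> emit 'p', reset
Bit 1: prefix='1' (no match yet)
Bit 2: prefix='11' -> emit 'h', reset
Bit 3: prefix='0' -> emit 'p', reset
Bit 4: prefix='0' -> emit 'p', reset
Bit 5: prefix='0' -> emit 'p', reset
Bit 6: prefix='0' -> emit 'p', reset
Bit 7: prefix='1' (no match yet)
Bit 8: prefix='11' -> emit 'h', reset
Bit 9: prefix='1' (no match yet)
Bit 10: prefix='11' -> emit 'h', reset
Bit 11: prefix='1' (no match yet)
Bit 12: prefix='11' -> emit 'h', reset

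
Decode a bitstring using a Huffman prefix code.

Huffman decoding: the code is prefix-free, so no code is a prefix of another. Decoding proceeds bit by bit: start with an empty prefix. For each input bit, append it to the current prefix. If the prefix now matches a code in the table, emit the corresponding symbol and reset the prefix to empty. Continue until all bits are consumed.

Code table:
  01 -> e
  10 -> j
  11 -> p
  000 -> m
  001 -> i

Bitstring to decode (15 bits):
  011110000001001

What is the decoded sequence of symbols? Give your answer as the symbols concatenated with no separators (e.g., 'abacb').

Answer: epjmii

Derivation:
Bit 0: prefix='0' (no match yet)
Bit 1: prefix='01' -> emit 'e', reset
Bit 2: prefix='1' (no match yet)
Bit 3: prefix='11' -> emit 'p', reset
Bit 4: prefix='1' (no match yet)
Bit 5: prefix='10' -> emit 'j', reset
Bit 6: prefix='0' (no match yet)
Bit 7: prefix='00' (no match yet)
Bit 8: prefix='000' -> emit 'm', reset
Bit 9: prefix='0' (no match yet)
Bit 10: prefix='00' (no match yet)
Bit 11: prefix='001' -> emit 'i', reset
Bit 12: prefix='0' (no match yet)
Bit 13: prefix='00' (no match yet)
Bit 14: prefix='001' -> emit 'i', reset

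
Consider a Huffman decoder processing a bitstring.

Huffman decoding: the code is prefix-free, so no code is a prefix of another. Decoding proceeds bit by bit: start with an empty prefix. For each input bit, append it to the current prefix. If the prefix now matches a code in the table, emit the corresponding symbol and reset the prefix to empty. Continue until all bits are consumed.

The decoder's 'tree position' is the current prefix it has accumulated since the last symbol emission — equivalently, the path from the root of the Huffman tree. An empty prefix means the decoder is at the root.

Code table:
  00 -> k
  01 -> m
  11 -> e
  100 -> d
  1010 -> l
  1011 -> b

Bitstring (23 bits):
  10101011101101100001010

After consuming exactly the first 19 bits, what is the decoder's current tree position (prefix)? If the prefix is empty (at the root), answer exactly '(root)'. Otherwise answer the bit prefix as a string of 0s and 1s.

Bit 0: prefix='1' (no match yet)
Bit 1: prefix='10' (no match yet)
Bit 2: prefix='101' (no match yet)
Bit 3: prefix='1010' -> emit 'l', reset
Bit 4: prefix='1' (no match yet)
Bit 5: prefix='10' (no match yet)
Bit 6: prefix='101' (no match yet)
Bit 7: prefix='1011' -> emit 'b', reset
Bit 8: prefix='1' (no match yet)
Bit 9: prefix='10' (no match yet)
Bit 10: prefix='101' (no match yet)
Bit 11: prefix='1011' -> emit 'b', reset
Bit 12: prefix='0' (no match yet)
Bit 13: prefix='01' -> emit 'm', reset
Bit 14: prefix='1' (no match yet)
Bit 15: prefix='10' (no match yet)
Bit 16: prefix='100' -> emit 'd', reset
Bit 17: prefix='0' (no match yet)
Bit 18: prefix='00' -> emit 'k', reset

Answer: (root)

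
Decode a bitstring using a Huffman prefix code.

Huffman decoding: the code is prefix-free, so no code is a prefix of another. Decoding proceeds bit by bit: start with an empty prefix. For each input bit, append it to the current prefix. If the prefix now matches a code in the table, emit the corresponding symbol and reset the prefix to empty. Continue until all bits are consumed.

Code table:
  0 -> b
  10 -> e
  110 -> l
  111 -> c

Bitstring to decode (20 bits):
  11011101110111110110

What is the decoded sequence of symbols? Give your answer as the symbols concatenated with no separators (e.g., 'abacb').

Bit 0: prefix='1' (no match yet)
Bit 1: prefix='11' (no match yet)
Bit 2: prefix='110' -> emit 'l', reset
Bit 3: prefix='1' (no match yet)
Bit 4: prefix='11' (no match yet)
Bit 5: prefix='111' -> emit 'c', reset
Bit 6: prefix='0' -> emit 'b', reset
Bit 7: prefix='1' (no match yet)
Bit 8: prefix='11' (no match yet)
Bit 9: prefix='111' -> emit 'c', reset
Bit 10: prefix='0' -> emit 'b', reset
Bit 11: prefix='1' (no match yet)
Bit 12: prefix='11' (no match yet)
Bit 13: prefix='111' -> emit 'c', reset
Bit 14: prefix='1' (no match yet)
Bit 15: prefix='11' (no match yet)
Bit 16: prefix='110' -> emit 'l', reset
Bit 17: prefix='1' (no match yet)
Bit 18: prefix='11' (no match yet)
Bit 19: prefix='110' -> emit 'l', reset

Answer: lcbcbcll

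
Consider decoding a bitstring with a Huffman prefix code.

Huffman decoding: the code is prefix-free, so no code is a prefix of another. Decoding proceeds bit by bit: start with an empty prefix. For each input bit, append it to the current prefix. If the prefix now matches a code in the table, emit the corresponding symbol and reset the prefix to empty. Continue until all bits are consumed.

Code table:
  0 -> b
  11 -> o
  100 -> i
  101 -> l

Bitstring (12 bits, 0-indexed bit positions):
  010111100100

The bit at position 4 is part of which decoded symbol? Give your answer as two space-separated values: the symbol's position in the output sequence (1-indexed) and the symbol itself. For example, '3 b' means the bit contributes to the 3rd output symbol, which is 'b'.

Answer: 3 o

Derivation:
Bit 0: prefix='0' -> emit 'b', reset
Bit 1: prefix='1' (no match yet)
Bit 2: prefix='10' (no match yet)
Bit 3: prefix='101' -> emit 'l', reset
Bit 4: prefix='1' (no match yet)
Bit 5: prefix='11' -> emit 'o', reset
Bit 6: prefix='1' (no match yet)
Bit 7: prefix='10' (no match yet)
Bit 8: prefix='100' -> emit 'i', reset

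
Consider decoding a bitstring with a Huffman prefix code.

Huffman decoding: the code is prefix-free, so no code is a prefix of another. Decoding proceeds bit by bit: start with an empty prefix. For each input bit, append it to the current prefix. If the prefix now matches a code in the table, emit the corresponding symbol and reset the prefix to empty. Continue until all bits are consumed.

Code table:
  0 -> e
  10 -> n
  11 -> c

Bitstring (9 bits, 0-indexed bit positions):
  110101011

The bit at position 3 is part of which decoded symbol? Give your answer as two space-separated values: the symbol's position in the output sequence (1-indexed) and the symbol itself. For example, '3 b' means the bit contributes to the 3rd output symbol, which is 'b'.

Answer: 3 n

Derivation:
Bit 0: prefix='1' (no match yet)
Bit 1: prefix='11' -> emit 'c', reset
Bit 2: prefix='0' -> emit 'e', reset
Bit 3: prefix='1' (no match yet)
Bit 4: prefix='10' -> emit 'n', reset
Bit 5: prefix='1' (no match yet)
Bit 6: prefix='10' -> emit 'n', reset
Bit 7: prefix='1' (no match yet)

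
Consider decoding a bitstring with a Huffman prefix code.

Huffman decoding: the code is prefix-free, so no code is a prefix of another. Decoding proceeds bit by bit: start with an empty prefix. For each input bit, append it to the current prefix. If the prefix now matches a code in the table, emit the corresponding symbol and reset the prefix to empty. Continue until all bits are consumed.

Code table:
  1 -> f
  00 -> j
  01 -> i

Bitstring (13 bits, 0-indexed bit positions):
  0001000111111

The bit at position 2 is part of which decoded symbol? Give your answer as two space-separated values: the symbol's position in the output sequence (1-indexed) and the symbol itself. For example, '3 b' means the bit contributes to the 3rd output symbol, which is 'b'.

Answer: 2 i

Derivation:
Bit 0: prefix='0' (no match yet)
Bit 1: prefix='00' -> emit 'j', reset
Bit 2: prefix='0' (no match yet)
Bit 3: prefix='01' -> emit 'i', reset
Bit 4: prefix='0' (no match yet)
Bit 5: prefix='00' -> emit 'j', reset
Bit 6: prefix='0' (no match yet)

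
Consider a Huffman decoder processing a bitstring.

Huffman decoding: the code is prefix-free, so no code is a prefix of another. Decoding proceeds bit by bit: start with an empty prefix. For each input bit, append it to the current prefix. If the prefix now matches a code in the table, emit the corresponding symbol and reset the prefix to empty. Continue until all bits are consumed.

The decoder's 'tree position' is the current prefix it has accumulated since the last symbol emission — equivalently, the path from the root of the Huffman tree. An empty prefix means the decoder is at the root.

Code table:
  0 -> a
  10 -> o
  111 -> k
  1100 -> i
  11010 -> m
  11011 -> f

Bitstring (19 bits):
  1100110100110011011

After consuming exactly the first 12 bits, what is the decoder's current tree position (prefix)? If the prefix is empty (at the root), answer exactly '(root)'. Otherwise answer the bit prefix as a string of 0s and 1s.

Answer: 11

Derivation:
Bit 0: prefix='1' (no match yet)
Bit 1: prefix='11' (no match yet)
Bit 2: prefix='110' (no match yet)
Bit 3: prefix='1100' -> emit 'i', reset
Bit 4: prefix='1' (no match yet)
Bit 5: prefix='11' (no match yet)
Bit 6: prefix='110' (no match yet)
Bit 7: prefix='1101' (no match yet)
Bit 8: prefix='11010' -> emit 'm', reset
Bit 9: prefix='0' -> emit 'a', reset
Bit 10: prefix='1' (no match yet)
Bit 11: prefix='11' (no match yet)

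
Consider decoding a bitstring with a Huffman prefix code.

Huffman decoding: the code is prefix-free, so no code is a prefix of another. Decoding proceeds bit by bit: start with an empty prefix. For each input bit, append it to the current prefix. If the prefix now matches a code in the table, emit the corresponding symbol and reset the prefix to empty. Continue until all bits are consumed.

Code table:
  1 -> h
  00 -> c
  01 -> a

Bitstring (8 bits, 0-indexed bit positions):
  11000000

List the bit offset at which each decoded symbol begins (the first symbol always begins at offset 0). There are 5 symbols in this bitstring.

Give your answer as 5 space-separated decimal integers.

Bit 0: prefix='1' -> emit 'h', reset
Bit 1: prefix='1' -> emit 'h', reset
Bit 2: prefix='0' (no match yet)
Bit 3: prefix='00' -> emit 'c', reset
Bit 4: prefix='0' (no match yet)
Bit 5: prefix='00' -> emit 'c', reset
Bit 6: prefix='0' (no match yet)
Bit 7: prefix='00' -> emit 'c', reset

Answer: 0 1 2 4 6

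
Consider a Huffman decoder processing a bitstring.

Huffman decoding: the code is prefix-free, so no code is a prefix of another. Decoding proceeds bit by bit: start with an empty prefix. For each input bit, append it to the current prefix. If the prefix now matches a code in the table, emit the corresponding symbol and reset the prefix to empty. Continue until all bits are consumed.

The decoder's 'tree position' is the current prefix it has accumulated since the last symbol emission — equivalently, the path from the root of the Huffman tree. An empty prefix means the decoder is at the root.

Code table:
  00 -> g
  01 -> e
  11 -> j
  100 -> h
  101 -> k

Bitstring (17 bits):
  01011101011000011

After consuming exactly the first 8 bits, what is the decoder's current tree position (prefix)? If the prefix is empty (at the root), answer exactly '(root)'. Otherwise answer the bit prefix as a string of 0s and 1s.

Answer: (root)

Derivation:
Bit 0: prefix='0' (no match yet)
Bit 1: prefix='01' -> emit 'e', reset
Bit 2: prefix='0' (no match yet)
Bit 3: prefix='01' -> emit 'e', reset
Bit 4: prefix='1' (no match yet)
Bit 5: prefix='11' -> emit 'j', reset
Bit 6: prefix='0' (no match yet)
Bit 7: prefix='01' -> emit 'e', reset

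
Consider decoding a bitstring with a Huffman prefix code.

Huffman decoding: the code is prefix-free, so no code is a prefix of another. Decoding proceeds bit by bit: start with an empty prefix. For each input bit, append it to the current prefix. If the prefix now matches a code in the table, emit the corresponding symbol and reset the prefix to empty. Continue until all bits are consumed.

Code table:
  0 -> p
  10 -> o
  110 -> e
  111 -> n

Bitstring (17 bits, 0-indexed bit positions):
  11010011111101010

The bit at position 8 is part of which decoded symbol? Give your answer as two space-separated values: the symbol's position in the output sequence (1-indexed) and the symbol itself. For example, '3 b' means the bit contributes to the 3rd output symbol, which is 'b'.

Bit 0: prefix='1' (no match yet)
Bit 1: prefix='11' (no match yet)
Bit 2: prefix='110' -> emit 'e', reset
Bit 3: prefix='1' (no match yet)
Bit 4: prefix='10' -> emit 'o', reset
Bit 5: prefix='0' -> emit 'p', reset
Bit 6: prefix='1' (no match yet)
Bit 7: prefix='11' (no match yet)
Bit 8: prefix='111' -> emit 'n', reset
Bit 9: prefix='1' (no match yet)
Bit 10: prefix='11' (no match yet)
Bit 11: prefix='111' -> emit 'n', reset
Bit 12: prefix='0' -> emit 'p', reset

Answer: 4 n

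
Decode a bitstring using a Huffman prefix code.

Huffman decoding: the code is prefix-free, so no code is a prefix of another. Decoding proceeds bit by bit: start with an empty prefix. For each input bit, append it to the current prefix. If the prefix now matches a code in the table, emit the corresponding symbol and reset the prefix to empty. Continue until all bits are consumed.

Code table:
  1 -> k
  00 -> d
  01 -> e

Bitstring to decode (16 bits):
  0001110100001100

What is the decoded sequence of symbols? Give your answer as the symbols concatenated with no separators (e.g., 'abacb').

Answer: dekkeddkkd

Derivation:
Bit 0: prefix='0' (no match yet)
Bit 1: prefix='00' -> emit 'd', reset
Bit 2: prefix='0' (no match yet)
Bit 3: prefix='01' -> emit 'e', reset
Bit 4: prefix='1' -> emit 'k', reset
Bit 5: prefix='1' -> emit 'k', reset
Bit 6: prefix='0' (no match yet)
Bit 7: prefix='01' -> emit 'e', reset
Bit 8: prefix='0' (no match yet)
Bit 9: prefix='00' -> emit 'd', reset
Bit 10: prefix='0' (no match yet)
Bit 11: prefix='00' -> emit 'd', reset
Bit 12: prefix='1' -> emit 'k', reset
Bit 13: prefix='1' -> emit 'k', reset
Bit 14: prefix='0' (no match yet)
Bit 15: prefix='00' -> emit 'd', reset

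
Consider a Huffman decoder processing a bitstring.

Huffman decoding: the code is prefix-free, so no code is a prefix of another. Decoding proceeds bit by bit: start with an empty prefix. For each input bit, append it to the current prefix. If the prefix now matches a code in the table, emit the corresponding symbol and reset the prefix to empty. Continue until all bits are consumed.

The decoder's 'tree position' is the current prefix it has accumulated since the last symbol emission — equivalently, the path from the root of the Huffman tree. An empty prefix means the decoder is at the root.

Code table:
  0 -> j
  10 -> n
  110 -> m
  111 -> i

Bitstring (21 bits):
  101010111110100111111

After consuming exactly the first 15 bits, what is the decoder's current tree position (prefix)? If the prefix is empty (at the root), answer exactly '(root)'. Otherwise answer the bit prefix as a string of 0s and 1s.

Bit 0: prefix='1' (no match yet)
Bit 1: prefix='10' -> emit 'n', reset
Bit 2: prefix='1' (no match yet)
Bit 3: prefix='10' -> emit 'n', reset
Bit 4: prefix='1' (no match yet)
Bit 5: prefix='10' -> emit 'n', reset
Bit 6: prefix='1' (no match yet)
Bit 7: prefix='11' (no match yet)
Bit 8: prefix='111' -> emit 'i', reset
Bit 9: prefix='1' (no match yet)
Bit 10: prefix='11' (no match yet)
Bit 11: prefix='110' -> emit 'm', reset
Bit 12: prefix='1' (no match yet)
Bit 13: prefix='10' -> emit 'n', reset
Bit 14: prefix='0' -> emit 'j', reset

Answer: (root)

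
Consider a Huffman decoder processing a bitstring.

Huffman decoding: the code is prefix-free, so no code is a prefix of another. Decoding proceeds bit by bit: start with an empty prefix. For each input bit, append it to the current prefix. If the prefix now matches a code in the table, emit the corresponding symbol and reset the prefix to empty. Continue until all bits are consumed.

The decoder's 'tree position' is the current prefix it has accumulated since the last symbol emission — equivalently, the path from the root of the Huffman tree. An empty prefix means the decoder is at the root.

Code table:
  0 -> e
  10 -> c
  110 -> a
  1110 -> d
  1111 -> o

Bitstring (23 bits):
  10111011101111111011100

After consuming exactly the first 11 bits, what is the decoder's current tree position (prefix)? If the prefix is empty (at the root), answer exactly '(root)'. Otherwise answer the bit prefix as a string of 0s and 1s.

Bit 0: prefix='1' (no match yet)
Bit 1: prefix='10' -> emit 'c', reset
Bit 2: prefix='1' (no match yet)
Bit 3: prefix='11' (no match yet)
Bit 4: prefix='111' (no match yet)
Bit 5: prefix='1110' -> emit 'd', reset
Bit 6: prefix='1' (no match yet)
Bit 7: prefix='11' (no match yet)
Bit 8: prefix='111' (no match yet)
Bit 9: prefix='1110' -> emit 'd', reset
Bit 10: prefix='1' (no match yet)

Answer: 1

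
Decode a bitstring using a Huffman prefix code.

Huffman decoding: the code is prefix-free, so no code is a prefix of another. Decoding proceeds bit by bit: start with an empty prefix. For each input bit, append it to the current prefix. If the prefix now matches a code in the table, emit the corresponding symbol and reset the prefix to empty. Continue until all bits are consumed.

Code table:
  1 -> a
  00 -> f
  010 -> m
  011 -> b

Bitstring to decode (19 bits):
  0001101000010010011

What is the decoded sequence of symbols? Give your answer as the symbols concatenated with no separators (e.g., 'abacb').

Bit 0: prefix='0' (no match yet)
Bit 1: prefix='00' -> emit 'f', reset
Bit 2: prefix='0' (no match yet)
Bit 3: prefix='01' (no match yet)
Bit 4: prefix='011' -> emit 'b', reset
Bit 5: prefix='0' (no match yet)
Bit 6: prefix='01' (no match yet)
Bit 7: prefix='010' -> emit 'm', reset
Bit 8: prefix='0' (no match yet)
Bit 9: prefix='00' -> emit 'f', reset
Bit 10: prefix='0' (no match yet)
Bit 11: prefix='01' (no match yet)
Bit 12: prefix='010' -> emit 'm', reset
Bit 13: prefix='0' (no match yet)
Bit 14: prefix='01' (no match yet)
Bit 15: prefix='010' -> emit 'm', reset
Bit 16: prefix='0' (no match yet)
Bit 17: prefix='01' (no match yet)
Bit 18: prefix='011' -> emit 'b', reset

Answer: fbmfmmb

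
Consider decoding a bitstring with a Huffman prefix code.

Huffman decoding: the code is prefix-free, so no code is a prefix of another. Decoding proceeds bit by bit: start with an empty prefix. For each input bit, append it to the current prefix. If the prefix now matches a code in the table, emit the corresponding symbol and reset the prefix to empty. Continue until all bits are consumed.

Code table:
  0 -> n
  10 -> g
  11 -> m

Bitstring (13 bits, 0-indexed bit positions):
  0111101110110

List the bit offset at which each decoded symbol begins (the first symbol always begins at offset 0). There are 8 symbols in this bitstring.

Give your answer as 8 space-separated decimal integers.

Bit 0: prefix='0' -> emit 'n', reset
Bit 1: prefix='1' (no match yet)
Bit 2: prefix='11' -> emit 'm', reset
Bit 3: prefix='1' (no match yet)
Bit 4: prefix='11' -> emit 'm', reset
Bit 5: prefix='0' -> emit 'n', reset
Bit 6: prefix='1' (no match yet)
Bit 7: prefix='11' -> emit 'm', reset
Bit 8: prefix='1' (no match yet)
Bit 9: prefix='10' -> emit 'g', reset
Bit 10: prefix='1' (no match yet)
Bit 11: prefix='11' -> emit 'm', reset
Bit 12: prefix='0' -> emit 'n', reset

Answer: 0 1 3 5 6 8 10 12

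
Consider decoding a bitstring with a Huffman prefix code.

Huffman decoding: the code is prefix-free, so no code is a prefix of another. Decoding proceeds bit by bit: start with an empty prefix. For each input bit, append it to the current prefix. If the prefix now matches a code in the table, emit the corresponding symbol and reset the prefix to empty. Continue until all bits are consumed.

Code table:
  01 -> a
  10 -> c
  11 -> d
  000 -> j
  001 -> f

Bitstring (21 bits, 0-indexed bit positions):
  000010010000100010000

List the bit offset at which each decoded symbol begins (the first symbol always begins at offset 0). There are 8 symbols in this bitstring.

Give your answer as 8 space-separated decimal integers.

Answer: 0 3 5 8 11 13 16 18

Derivation:
Bit 0: prefix='0' (no match yet)
Bit 1: prefix='00' (no match yet)
Bit 2: prefix='000' -> emit 'j', reset
Bit 3: prefix='0' (no match yet)
Bit 4: prefix='01' -> emit 'a', reset
Bit 5: prefix='0' (no match yet)
Bit 6: prefix='00' (no match yet)
Bit 7: prefix='001' -> emit 'f', reset
Bit 8: prefix='0' (no match yet)
Bit 9: prefix='00' (no match yet)
Bit 10: prefix='000' -> emit 'j', reset
Bit 11: prefix='0' (no match yet)
Bit 12: prefix='01' -> emit 'a', reset
Bit 13: prefix='0' (no match yet)
Bit 14: prefix='00' (no match yet)
Bit 15: prefix='000' -> emit 'j', reset
Bit 16: prefix='1' (no match yet)
Bit 17: prefix='10' -> emit 'c', reset
Bit 18: prefix='0' (no match yet)
Bit 19: prefix='00' (no match yet)
Bit 20: prefix='000' -> emit 'j', reset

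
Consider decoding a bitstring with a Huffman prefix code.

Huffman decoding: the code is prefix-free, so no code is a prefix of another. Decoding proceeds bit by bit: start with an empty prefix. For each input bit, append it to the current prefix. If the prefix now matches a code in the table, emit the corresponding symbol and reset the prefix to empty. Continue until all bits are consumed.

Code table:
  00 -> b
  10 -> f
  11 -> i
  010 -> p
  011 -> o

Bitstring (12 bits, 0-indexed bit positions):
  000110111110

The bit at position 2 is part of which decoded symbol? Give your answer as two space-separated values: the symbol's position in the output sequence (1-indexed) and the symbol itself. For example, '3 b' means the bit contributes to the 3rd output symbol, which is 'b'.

Bit 0: prefix='0' (no match yet)
Bit 1: prefix='00' -> emit 'b', reset
Bit 2: prefix='0' (no match yet)
Bit 3: prefix='01' (no match yet)
Bit 4: prefix='011' -> emit 'o', reset
Bit 5: prefix='0' (no match yet)
Bit 6: prefix='01' (no match yet)

Answer: 2 o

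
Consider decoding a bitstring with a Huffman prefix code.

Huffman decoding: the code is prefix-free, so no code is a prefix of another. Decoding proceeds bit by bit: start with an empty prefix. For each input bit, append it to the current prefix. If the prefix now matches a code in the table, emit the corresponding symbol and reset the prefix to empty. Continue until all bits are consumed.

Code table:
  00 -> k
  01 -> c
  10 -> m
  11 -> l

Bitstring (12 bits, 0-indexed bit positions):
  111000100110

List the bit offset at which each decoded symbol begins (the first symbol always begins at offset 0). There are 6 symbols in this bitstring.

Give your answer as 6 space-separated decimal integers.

Answer: 0 2 4 6 8 10

Derivation:
Bit 0: prefix='1' (no match yet)
Bit 1: prefix='11' -> emit 'l', reset
Bit 2: prefix='1' (no match yet)
Bit 3: prefix='10' -> emit 'm', reset
Bit 4: prefix='0' (no match yet)
Bit 5: prefix='00' -> emit 'k', reset
Bit 6: prefix='1' (no match yet)
Bit 7: prefix='10' -> emit 'm', reset
Bit 8: prefix='0' (no match yet)
Bit 9: prefix='01' -> emit 'c', reset
Bit 10: prefix='1' (no match yet)
Bit 11: prefix='10' -> emit 'm', reset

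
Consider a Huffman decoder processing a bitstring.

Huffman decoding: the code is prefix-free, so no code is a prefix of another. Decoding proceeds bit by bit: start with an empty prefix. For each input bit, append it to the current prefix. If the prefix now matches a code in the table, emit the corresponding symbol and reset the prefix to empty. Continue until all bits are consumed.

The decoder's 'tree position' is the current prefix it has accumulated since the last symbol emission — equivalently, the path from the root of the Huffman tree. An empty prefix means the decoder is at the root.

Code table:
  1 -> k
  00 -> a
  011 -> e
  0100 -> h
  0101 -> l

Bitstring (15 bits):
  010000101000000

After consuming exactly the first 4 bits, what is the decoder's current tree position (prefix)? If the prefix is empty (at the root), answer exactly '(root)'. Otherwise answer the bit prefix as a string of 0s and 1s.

Bit 0: prefix='0' (no match yet)
Bit 1: prefix='01' (no match yet)
Bit 2: prefix='010' (no match yet)
Bit 3: prefix='0100' -> emit 'h', reset

Answer: (root)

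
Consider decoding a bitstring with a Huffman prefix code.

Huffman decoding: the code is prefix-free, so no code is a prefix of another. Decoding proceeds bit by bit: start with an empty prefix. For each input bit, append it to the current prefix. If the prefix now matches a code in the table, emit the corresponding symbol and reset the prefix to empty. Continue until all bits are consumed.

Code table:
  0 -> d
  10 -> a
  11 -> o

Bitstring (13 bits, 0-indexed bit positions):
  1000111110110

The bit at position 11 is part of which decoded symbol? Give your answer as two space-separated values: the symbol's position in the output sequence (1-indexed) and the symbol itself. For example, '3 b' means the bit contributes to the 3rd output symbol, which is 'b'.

Answer: 7 o

Derivation:
Bit 0: prefix='1' (no match yet)
Bit 1: prefix='10' -> emit 'a', reset
Bit 2: prefix='0' -> emit 'd', reset
Bit 3: prefix='0' -> emit 'd', reset
Bit 4: prefix='1' (no match yet)
Bit 5: prefix='11' -> emit 'o', reset
Bit 6: prefix='1' (no match yet)
Bit 7: prefix='11' -> emit 'o', reset
Bit 8: prefix='1' (no match yet)
Bit 9: prefix='10' -> emit 'a', reset
Bit 10: prefix='1' (no match yet)
Bit 11: prefix='11' -> emit 'o', reset
Bit 12: prefix='0' -> emit 'd', reset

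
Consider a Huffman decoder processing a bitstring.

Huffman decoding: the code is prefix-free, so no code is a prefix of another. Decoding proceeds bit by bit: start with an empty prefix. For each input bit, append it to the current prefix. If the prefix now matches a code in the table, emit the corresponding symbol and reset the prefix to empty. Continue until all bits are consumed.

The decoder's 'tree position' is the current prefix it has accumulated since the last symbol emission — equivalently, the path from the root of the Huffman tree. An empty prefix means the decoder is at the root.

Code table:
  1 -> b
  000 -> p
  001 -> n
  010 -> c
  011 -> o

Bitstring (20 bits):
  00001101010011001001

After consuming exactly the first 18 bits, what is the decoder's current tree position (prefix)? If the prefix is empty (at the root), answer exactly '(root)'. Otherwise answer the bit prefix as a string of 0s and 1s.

Bit 0: prefix='0' (no match yet)
Bit 1: prefix='00' (no match yet)
Bit 2: prefix='000' -> emit 'p', reset
Bit 3: prefix='0' (no match yet)
Bit 4: prefix='01' (no match yet)
Bit 5: prefix='011' -> emit 'o', reset
Bit 6: prefix='0' (no match yet)
Bit 7: prefix='01' (no match yet)
Bit 8: prefix='010' -> emit 'c', reset
Bit 9: prefix='1' -> emit 'b', reset
Bit 10: prefix='0' (no match yet)
Bit 11: prefix='00' (no match yet)
Bit 12: prefix='001' -> emit 'n', reset
Bit 13: prefix='1' -> emit 'b', reset
Bit 14: prefix='0' (no match yet)
Bit 15: prefix='00' (no match yet)
Bit 16: prefix='001' -> emit 'n', reset
Bit 17: prefix='0' (no match yet)

Answer: 0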